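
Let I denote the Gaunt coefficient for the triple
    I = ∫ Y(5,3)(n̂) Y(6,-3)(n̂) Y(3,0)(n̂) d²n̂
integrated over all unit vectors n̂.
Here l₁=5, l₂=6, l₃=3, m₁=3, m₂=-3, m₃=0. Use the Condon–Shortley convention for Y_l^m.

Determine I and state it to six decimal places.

0.036034

Checks pass: Σm=0; 14 even; l₃=3∈[1,11].
(2·5+1)(2·6+1)(2·3+1) = 1001
Δ: 8! 2! 4! / 15! → 1/675675
sum: t=3:−1/8640 t=4:+1/2304 t=5:−1/8640 = 7/34560
3j²(5 6 3; 0 0 0) = Δ·Π!·Σ² = 7/429  (sign -1)
sum: t=0:+1/483840 t=1:−1/20160 t=2:+1/17280 = 1/96768
3j²(5 6 3; 3 -3 0) = Δ·Π!·Σ² = 1/1001  (sign -1)
combine: 4πI² = 1001·7/429·1/1001 = 7/429
take √, sign +1: I = 0.03603425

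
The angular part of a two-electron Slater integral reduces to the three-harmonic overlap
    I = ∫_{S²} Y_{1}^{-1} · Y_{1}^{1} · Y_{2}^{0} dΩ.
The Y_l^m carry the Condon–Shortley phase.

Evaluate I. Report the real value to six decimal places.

0.126157

m-sum 0 ✓  L=4 even ✓  0≤2≤2 ✓
Π(2lᵢ+1) = 3×3×5 = 45
triangle coeff Δ(1,1,2) = 1/30
Σ_t [0,0]: t=0:+1/1 = 1/1
(3j)²=2/15 [(1 1 2; 0 0 0)], sign=+1
Σ_t [0,0]: t=0:+1/4 = 1/4
(3j)²=1/30 [(1 1 2; -1 1 0)], sign=+1
⇒ 4πI² = 1/5
I = (+1)√(1/5/(4π)) = 0.12615663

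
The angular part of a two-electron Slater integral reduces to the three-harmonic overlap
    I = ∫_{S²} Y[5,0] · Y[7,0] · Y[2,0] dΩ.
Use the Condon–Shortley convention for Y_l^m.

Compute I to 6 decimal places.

0.237977

Checks pass: Σm=0; 14 even; l₃=2∈[2,12].
(2·5+1)(2·7+1)(2·2+1) = 825
Δ: 10! 0! 4! / 15! → 1/15015
sum: t=5:−1/57600 = -1/57600
3j²(5 7 2; 0 0 0) = Δ·Π!·Σ² = 21/715  (sign -1)
(m-triple is (0,0,0) — same symbol as above.)
combine: 4πI² = 825·21/715·21/715 = 1323/1859
take √, sign +1: I = 0.23797717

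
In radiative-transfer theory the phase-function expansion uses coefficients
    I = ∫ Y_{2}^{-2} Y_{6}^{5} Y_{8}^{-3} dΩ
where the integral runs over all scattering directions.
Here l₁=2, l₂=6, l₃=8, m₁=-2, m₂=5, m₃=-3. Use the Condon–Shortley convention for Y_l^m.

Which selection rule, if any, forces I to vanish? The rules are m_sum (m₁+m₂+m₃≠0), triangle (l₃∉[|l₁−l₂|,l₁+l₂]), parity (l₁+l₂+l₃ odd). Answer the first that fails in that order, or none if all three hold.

azimuthal sum: -2 + 5 − 3 = 0  ✓
4 ≤ 8 ≤ 8 (triangle on l)  ✓
L = 2 + 6 + 8 = 16 (even)  ✓

none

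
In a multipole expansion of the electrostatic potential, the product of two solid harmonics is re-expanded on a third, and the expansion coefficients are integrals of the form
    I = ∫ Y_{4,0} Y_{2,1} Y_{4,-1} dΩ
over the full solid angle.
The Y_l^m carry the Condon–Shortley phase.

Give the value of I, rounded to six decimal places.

Rules hold: Σm=0, L=10 even, 2≤4≤6.
N = 9·5·9 = 405
Δ = 2!·6!·2!/11! = 1/13860
Racah Σ t=0..2: t=0:+1/192 t=1:−1/36 t=2:+1/192 = -5/288
⇒ 3j(4 2 4; 0 0 0)² = 20/693, sgn -1
Racah Σ t=1..2: t=1:−1/72 t=2:+1/96 = -1/288
⇒ 3j(4 2 4; 0 1 -1)² = 1/462, sgn +1
4πI² = N·(3j₀)²·(3jₘ)² = 150/5929
I = -1·√(0.0252994/4π) = -0.04486937

-0.044869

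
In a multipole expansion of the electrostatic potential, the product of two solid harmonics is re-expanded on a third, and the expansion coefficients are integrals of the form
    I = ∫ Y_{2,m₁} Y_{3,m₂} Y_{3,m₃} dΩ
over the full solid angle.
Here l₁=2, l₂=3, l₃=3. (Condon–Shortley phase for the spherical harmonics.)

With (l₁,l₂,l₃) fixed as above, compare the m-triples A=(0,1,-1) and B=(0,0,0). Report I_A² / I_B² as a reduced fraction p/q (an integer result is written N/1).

9/16

Shared (l₁,l₂,l₃)=(2,3,3): N and (l;000)² cancel in I_A²/I_B².
A: Δ = 2!·2!·4!/9! = 1/3780; Racah Σ t=0..2: t=0:+1/96 t=1:−1/6 t=2:+1/16 = -3/32; ⇒ 3j(2 3 3; 0 1 -1)² = 3/140, sgn -1
B: Δ = 2!·2!·4!/9! = 1/3780; Racah Σ t=0..2: t=0:+1/24 t=1:−1/4 t=2:+1/24 = -1/6; ⇒ 3j(2 3 3; 0 0 0)² = 4/105, sgn +1
I_A²/I_B² = (3/140)/(4/105) = 9/16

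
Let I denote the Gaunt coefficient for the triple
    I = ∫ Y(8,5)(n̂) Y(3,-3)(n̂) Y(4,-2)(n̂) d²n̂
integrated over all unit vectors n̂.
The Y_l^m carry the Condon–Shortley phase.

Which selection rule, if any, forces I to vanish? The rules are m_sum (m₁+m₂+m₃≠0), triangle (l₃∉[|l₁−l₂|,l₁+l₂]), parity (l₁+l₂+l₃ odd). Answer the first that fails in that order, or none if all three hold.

azimuthal sum: 5 − 3 − 2 = 0  ✓
5 ≤ 4 ≤ 11 (triangle on l)  ✗
L = 8 + 3 + 4 = 15 (odd)

triangle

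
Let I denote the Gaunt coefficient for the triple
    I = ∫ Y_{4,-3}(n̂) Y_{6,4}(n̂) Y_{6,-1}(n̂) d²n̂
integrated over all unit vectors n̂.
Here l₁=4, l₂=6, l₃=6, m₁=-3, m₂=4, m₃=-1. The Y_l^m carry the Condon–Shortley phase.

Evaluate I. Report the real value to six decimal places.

Checks pass: Σm=0; 16 even; l₃=6∈[2,10].
(2·4+1)(2·6+1)(2·6+1) = 1521
Δ: 4! 4! 8! / 17! → 1/15315300
sum: t=0:+1/829440 t=1:−1/25920 t=2:+1/9216 t=3:−1/25920 t=4:+1/829440 = 7/207360
3j²(4 6 6; 0 0 0) = Δ·Π!·Σ² = 28/2431  (sign +1)
sum: t=3:−1/725760 t=4:+1/207360 = 1/290304
3j²(4 6 6; -3 4 -1) = Δ·Π!·Σ² = 125/7293  (sign -1)
combine: 4πI² = 1521·28/2431·125/7293 = 10500/34969
take √, sign -1: I = -0.15457815

-0.154578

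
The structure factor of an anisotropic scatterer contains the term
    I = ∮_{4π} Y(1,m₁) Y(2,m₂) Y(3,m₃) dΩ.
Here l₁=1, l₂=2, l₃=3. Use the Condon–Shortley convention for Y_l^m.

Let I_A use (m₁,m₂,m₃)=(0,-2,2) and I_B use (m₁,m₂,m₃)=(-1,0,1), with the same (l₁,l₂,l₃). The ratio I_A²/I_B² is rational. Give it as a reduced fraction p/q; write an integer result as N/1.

5/6

l's match ⇒ only the (l;m) 3-j factors differ between A and B.
A: triangle coeff Δ(1,2,3) = 1/105; Σ_t [0,0]: t=0:+1/24 = 1/24; (3j)²=1/21 [(1 2 3; 0 -2 2)], sign=-1
B: triangle coeff Δ(1,2,3) = 1/105; Σ_t [0,0]: t=0:+1/8 = 1/8; (3j)²=2/35 [(1 2 3; -1 0 1)], sign=+1
I_A²/I_B² = (1/21)/(2/35) = 5/6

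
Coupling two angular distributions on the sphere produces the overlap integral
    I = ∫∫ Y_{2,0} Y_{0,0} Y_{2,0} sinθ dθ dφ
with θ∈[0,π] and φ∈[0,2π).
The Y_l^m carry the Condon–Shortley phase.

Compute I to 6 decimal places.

0.282095

Rules hold: Σm=0, L=4 even, 2≤2≤2.
N = 5·1·5 = 25
Δ = 0!·4!·0!/5! = 1/5
Racah Σ t=0..0: t=0:+1/4 = 1/4
⇒ 3j(2 0 2; 0 0 0)² = 1/5, sgn +1
(m-triple is (0,0,0) — same symbol as above.)
4πI² = N·(3j₀)²·(3jₘ)² = 1/1
I = +1·√(1/4π) = 0.28209479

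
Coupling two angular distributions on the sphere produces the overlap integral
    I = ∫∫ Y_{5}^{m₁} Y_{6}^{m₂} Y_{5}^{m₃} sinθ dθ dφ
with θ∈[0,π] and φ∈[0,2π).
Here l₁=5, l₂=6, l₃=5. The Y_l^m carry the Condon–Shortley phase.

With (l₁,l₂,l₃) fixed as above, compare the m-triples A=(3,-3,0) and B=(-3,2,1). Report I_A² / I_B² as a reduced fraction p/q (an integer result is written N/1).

Shared (l₁,l₂,l₃)=(5,6,5): N and (l;000)² cancel in I_A²/I_B².
A: Δ = 6!·4!·6!/17! = 1/28588560; Racah Σ t=0..2: t=0:+1/103680 t=1:−1/34560 t=2:+1/138240 = -1/82944; ⇒ 3j(5 6 5; 3 -3 0)² = 125/9724, sgn +1
B: Δ = 6!·4!·6!/17! = 1/28588560; Racah Σ t=4..6: t=4:+1/55296 t=5:−1/25920 t=6:+1/138240 = -11/829440; ⇒ 3j(5 6 5; -3 2 1)² = 11/1326, sgn -1
I_A²/I_B² = (125/9724)/(11/1326) = 375/242

375/242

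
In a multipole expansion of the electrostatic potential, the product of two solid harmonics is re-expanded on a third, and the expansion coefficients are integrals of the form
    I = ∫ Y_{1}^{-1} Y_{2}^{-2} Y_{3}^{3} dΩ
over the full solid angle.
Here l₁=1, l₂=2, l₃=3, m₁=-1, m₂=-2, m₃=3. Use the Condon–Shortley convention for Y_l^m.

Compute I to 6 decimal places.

Checks pass: Σm=0; 6 even; l₃=3∈[1,3].
(2·1+1)(2·2+1)(2·3+1) = 105
Δ: 0! 2! 4! / 7! → 1/105
sum: t=0:+1/4 = 1/4
3j²(1 2 3; 0 0 0) = Δ·Π!·Σ² = 3/35  (sign -1)
sum: t=0:+1/48 = 1/48
3j²(1 2 3; -1 -2 3) = Δ·Π!·Σ² = 1/7  (sign +1)
combine: 4πI² = 105·3/35·1/7 = 9/7
take √, sign -1: I = -0.31986543

-0.319865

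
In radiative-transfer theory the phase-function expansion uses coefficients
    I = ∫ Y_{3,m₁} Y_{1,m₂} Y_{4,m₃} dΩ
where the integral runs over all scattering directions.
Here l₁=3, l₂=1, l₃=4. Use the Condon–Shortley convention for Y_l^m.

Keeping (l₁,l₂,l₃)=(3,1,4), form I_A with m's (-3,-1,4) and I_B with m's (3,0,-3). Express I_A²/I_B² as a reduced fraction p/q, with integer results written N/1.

Same 3,1,4: normalisation and zero-m 3j drop out of the ratio.
A: Δ: 0! 6! 2! / 9! → 1/252; sum: t=0:+1/1440 = 1/1440; 3j²(3 1 4; -3 -1 4) = Δ·Π!·Σ² = 1/9  (sign +1)
B: Δ: 0! 6! 2! / 9! → 1/252; sum: t=0:+1/720 = 1/720; 3j²(3 1 4; 3 0 -3) = Δ·Π!·Σ² = 1/36  (sign -1)
I_A²/I_B² = (1/9)/(1/36) = 4/1

4/1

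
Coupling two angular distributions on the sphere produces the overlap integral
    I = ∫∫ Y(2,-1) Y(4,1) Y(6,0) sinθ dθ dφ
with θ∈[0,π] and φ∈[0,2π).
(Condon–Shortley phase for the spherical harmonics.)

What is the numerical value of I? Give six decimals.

Rules hold: Σm=0, L=12 even, 2≤6≤6.
N = 5·9·13 = 585
Δ = 0!·4!·8!/13! = 1/6435
Racah Σ t=0..0: t=0:+1/2304 = 1/2304
⇒ 3j(2 4 6; 0 0 0)² = 5/143, sgn +1
Racah Σ t=0..0: t=0:+1/4320 = 1/4320
⇒ 3j(2 4 6; -1 1 0)² = 8/429, sgn +1
4πI² = N·(3j₀)²·(3jₘ)² = 600/1573
I = +1·√(0.381437/4π) = 0.17422334

0.174223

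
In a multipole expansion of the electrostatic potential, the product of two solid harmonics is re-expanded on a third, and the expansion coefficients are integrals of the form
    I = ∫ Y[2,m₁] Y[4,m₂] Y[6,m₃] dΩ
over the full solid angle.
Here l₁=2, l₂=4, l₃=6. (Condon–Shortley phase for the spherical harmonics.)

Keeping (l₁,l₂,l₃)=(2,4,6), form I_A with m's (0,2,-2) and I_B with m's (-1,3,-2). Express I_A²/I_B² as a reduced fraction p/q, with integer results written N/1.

21/4

l's match ⇒ only the (l;m) 3-j factors differ between A and B.
A: triangle coeff Δ(2,4,6) = 1/6435; Σ_t [0,0]: t=0:+1/5760 = 1/5760; (3j)²=56/2145 [(2 4 6; 0 2 -2)], sign=+1
B: triangle coeff Δ(2,4,6) = 1/6435; Σ_t [0,0]: t=0:+1/30240 = 1/30240; (3j)²=32/6435 [(2 4 6; -1 3 -2)], sign=+1
I_A²/I_B² = (56/2145)/(32/6435) = 21/4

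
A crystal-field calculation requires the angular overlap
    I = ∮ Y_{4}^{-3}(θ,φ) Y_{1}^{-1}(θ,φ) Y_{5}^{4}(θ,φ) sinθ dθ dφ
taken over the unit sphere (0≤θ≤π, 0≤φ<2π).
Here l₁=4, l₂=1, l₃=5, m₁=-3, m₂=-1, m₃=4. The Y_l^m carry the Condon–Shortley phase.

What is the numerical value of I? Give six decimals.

0.294638

Rules hold: Σm=0, L=10 even, 3≤5≤5.
N = 9·3·11 = 297
Δ = 0!·8!·2!/11! = 1/495
Racah Σ t=0..0: t=0:+1/576 = 1/576
⇒ 3j(4 1 5; 0 0 0)² = 5/99, sgn -1
Racah Σ t=0..0: t=0:+1/10080 = 1/10080
⇒ 3j(4 1 5; -3 -1 4)² = 4/55, sgn -1
4πI² = N·(3j₀)²·(3jₘ)² = 12/11
I = +1·√(1.09091/4π) = 0.29463840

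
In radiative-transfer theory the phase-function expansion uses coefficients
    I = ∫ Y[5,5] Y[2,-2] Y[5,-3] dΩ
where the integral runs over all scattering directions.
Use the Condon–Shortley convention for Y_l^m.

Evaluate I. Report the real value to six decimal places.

Checks pass: Σm=0; 12 even; l₃=5∈[3,7].
(2·5+1)(2·2+1)(2·5+1) = 605
Δ: 2! 8! 2! / 13! → 1/38610
sum: t=0:+1/2880 t=1:−1/576 t=2:+1/2880 = -1/960
3j²(5 2 5; 0 0 0) = Δ·Π!·Σ² = 10/429  (sign +1)
sum: t=0:+1/161280 = 1/161280
3j²(5 2 5; 5 -2 -3) = Δ·Π!·Σ² = 1/143  (sign +1)
combine: 4πI² = 605·10/429·1/143 = 50/507
take √, sign +1: I = 0.08858824

0.088588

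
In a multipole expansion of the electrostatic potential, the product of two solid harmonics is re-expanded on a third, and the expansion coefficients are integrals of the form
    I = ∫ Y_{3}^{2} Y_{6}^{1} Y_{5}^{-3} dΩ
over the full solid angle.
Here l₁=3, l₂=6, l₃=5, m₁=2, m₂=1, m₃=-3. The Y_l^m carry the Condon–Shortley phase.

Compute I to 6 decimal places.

0.166435

Checks pass: Σm=0; 14 even; l₃=5∈[3,9].
(2·3+1)(2·6+1)(2·5+1) = 1001
Δ: 4! 2! 8! / 15! → 1/675675
sum: t=1:−1/8640 t=2:+1/2304 t=3:−1/8640 = 7/34560
3j²(3 6 5; 0 0 0) = Δ·Π!·Σ² = 7/429  (sign -1)
sum: t=0:+1/120960 t=1:−1/17280 = -1/20160
3j²(3 6 5; 2 1 -3) = Δ·Π!·Σ² = 64/3003  (sign -1)
combine: 4πI² = 1001·7/429·64/3003 = 448/1287
take √, sign +1: I = 0.16643505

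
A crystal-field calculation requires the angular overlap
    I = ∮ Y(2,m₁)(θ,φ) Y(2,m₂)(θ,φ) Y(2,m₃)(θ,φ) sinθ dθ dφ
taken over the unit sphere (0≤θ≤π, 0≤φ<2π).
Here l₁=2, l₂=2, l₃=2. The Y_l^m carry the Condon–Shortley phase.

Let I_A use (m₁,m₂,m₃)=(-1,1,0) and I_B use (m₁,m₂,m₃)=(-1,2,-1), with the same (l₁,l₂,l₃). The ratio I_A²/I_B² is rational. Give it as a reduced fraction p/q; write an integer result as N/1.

Same 2,2,2: normalisation and zero-m 3j drop out of the ratio.
A: Δ: 2! 2! 2! / 7! → 1/630; sum: t=1:−1/4 t=2:+1/2 = 1/4; 3j²(2 2 2; -1 1 0) = Δ·Π!·Σ² = 1/70  (sign +1)
B: Δ: 2! 2! 2! / 7! → 1/630; sum: t=2:+1/4 = 1/4; 3j²(2 2 2; -1 2 -1) = Δ·Π!·Σ² = 3/35  (sign -1)
I_A²/I_B² = (1/70)/(3/35) = 1/6

1/6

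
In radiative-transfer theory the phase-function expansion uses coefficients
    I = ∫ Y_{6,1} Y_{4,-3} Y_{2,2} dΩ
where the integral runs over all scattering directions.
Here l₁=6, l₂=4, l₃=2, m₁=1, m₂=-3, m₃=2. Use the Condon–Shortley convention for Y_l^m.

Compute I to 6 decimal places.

Rules hold: Σm=0, L=12 even, 2≤2≤10.
N = 13·9·5 = 585
Δ = 8!·4!·0!/13! = 1/6435
Racah Σ t=4..4: t=4:+1/2304 = 1/2304
⇒ 3j(6 4 2; 0 0 0)² = 5/143, sgn +1
Racah Σ t=1..1: t=1:−1/120960 = -1/120960
⇒ 3j(6 4 2; 1 -3 2)² = 1/1287, sgn -1
4πI² = N·(3j₀)²·(3jₘ)² = 25/1573
I = -1·√(0.0158932/4π) = -0.03556319

-0.035563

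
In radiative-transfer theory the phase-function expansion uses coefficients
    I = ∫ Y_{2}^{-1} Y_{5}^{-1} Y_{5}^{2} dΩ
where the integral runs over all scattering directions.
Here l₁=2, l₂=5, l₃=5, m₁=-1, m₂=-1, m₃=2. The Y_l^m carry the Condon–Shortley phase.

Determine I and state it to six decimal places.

0.104819

m-sum 0 ✓  L=12 even ✓  3≤5≤7 ✓
Π(2lᵢ+1) = 5×11×11 = 605
triangle coeff Δ(2,5,5) = 1/38610
Σ_t [0,2]: t=0:+1/2880 t=1:−1/576 t=2:+1/2880 = -1/960
(3j)²=10/429 [(2 5 5; 0 0 0)], sign=+1
Σ_t [1,2]: t=1:−1/1440 t=2:+1/2880 = -1/2880
(3j)²=7/715 [(2 5 5; -1 -1 2)], sign=+1
⇒ 4πI² = 70/507
I = (+1)√(70/507/(4π)) = 0.10481902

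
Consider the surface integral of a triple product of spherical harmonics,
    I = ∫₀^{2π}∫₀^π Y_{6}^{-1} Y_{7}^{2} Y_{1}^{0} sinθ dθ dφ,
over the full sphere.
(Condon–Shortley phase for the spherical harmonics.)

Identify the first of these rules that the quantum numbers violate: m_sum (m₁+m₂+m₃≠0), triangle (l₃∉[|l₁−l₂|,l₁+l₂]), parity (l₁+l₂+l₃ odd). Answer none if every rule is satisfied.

m₁+m₂+m₃ = -1 + 2 + 0 = 1  ✗
triangle: |6−7|=1 ≤ l₃=1 ≤ 6+7=13
parity: l₁+l₂+l₃ = 14 is even

m_sum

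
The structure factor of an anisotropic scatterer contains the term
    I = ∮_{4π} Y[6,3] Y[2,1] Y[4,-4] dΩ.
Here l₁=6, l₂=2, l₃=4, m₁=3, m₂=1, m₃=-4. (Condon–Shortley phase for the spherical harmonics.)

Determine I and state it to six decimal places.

Rules hold: Σm=0, L=12 even, 4≤4≤8.
N = 13·5·9 = 585
Δ = 4!·8!·0!/13! = 1/6435
Racah Σ t=2..2: t=2:+1/2304 = 1/2304
⇒ 3j(6 2 4; 0 0 0)² = 5/143, sgn +1
Racah Σ t=3..3: t=3:−1/241920 = -1/241920
⇒ 3j(6 2 4; 3 1 -4)² = 1/715, sgn -1
4πI² = N·(3j₀)²·(3jₘ)² = 45/1573
I = -1·√(0.0286078/4π) = -0.04771303

-0.047713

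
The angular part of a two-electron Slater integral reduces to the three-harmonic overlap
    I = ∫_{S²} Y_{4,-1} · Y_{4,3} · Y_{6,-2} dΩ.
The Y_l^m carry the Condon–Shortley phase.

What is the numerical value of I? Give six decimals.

-0.165283

m-sum 0 ✓  L=14 even ✓  0≤6≤8 ✓
Π(2lᵢ+1) = 9×9×13 = 1053
triangle coeff Δ(4,4,6) = 1/1261260
Σ_t [0,2]: t=0:+1/4608 t=1:−1/1296 t=2:+1/4608 = -7/20736
(3j)²=20/1287 [(4 4 6; 0 0 0)], sign=-1
Σ_t [1,2]: t=1:−1/34560 t=2:+1/8640 = 1/11520
(3j)²=3/143 [(4 4 6; -1 3 -2)], sign=+1
⇒ 4πI² = 540/1573
I = (-1)√(540/1573/(4π)) = -0.16528277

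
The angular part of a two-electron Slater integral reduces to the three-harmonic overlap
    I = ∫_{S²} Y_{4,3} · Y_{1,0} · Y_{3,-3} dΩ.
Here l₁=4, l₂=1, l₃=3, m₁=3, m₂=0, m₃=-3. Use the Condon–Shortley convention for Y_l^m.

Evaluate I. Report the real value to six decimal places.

m-sum 0 ✓  L=8 even ✓  3≤3≤5 ✓
Π(2lᵢ+1) = 9×3×7 = 189
triangle coeff Δ(4,1,3) = 1/252
Σ_t [1,1]: t=1:−1/36 = -1/36
(3j)²=4/63 [(4 1 3; 0 0 0)], sign=+1
Σ_t [1,1]: t=1:−1/720 = -1/720
(3j)²=1/36 [(4 1 3; 3 0 -3)], sign=-1
⇒ 4πI² = 1/3
I = (-1)√(1/3/(4π)) = -0.16286750

-0.162868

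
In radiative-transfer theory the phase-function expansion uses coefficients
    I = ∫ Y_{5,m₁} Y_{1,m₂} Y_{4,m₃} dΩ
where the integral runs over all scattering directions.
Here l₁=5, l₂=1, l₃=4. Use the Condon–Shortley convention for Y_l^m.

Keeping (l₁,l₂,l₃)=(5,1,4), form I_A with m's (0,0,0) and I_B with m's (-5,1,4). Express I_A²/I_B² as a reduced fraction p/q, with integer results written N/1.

Same 5,1,4: normalisation and zero-m 3j drop out of the ratio.
A: Δ: 2! 8! 0! / 11! → 1/495; sum: t=1:−1/576 = -1/576; 3j²(5 1 4; 0 0 0) = Δ·Π!·Σ² = 5/99  (sign -1)
B: Δ: 2! 8! 0! / 11! → 1/495; sum: t=2:+1/80640 = 1/80640; 3j²(5 1 4; -5 1 4) = Δ·Π!·Σ² = 1/11  (sign +1)
I_A²/I_B² = (5/99)/(1/11) = 5/9

5/9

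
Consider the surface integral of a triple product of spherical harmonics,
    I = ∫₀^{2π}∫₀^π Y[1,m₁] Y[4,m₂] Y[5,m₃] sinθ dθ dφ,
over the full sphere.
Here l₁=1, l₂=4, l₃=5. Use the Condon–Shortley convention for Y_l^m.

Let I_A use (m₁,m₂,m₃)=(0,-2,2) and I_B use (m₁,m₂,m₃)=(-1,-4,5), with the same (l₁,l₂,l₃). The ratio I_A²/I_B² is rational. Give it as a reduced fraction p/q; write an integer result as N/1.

7/15

l's match ⇒ only the (l;m) 3-j factors differ between A and B.
A: triangle coeff Δ(1,4,5) = 1/495; Σ_t [0,0]: t=0:+1/1440 = 1/1440; (3j)²=7/165 [(1 4 5; 0 -2 2)], sign=-1
B: triangle coeff Δ(1,4,5) = 1/495; Σ_t [0,0]: t=0:+1/80640 = 1/80640; (3j)²=1/11 [(1 4 5; -1 -4 5)], sign=+1
I_A²/I_B² = (7/165)/(1/11) = 7/15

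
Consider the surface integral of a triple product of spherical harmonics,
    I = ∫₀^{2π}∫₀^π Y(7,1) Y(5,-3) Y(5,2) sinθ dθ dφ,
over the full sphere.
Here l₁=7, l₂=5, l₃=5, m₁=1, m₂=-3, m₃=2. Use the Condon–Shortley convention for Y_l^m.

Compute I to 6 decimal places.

Σlᵢ=17 odd — θ-integrand is odd under cosθ→−cosθ; I=0

0.000000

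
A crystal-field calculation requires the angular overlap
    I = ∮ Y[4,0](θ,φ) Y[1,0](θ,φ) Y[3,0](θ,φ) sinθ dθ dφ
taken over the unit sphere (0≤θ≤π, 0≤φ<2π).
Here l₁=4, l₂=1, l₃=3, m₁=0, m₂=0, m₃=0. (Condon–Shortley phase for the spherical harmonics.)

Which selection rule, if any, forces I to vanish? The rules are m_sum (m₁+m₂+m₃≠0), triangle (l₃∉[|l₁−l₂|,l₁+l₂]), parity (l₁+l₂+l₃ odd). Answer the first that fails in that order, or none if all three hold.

none

m₁+m₂+m₃ = 0 + 0 + 0 = 0  ✓
triangle: |4−1|=3 ≤ l₃=3 ≤ 4+1=5  ✓
parity: l₁+l₂+l₃ = 8 is even  ✓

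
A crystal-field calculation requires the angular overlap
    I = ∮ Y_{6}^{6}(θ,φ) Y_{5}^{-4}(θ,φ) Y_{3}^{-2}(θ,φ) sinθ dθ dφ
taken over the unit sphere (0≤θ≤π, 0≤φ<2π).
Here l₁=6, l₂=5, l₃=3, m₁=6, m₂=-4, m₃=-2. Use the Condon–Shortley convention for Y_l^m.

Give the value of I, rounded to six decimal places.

Rules hold: Σm=0, L=14 even, 1≤3≤11.
N = 13·11·7 = 1001
Δ = 8!·4!·2!/15! = 1/675675
Racah Σ t=3..5: t=3:−1/8640 t=4:+1/2304 t=5:−1/8640 = 7/34560
⇒ 3j(6 5 3; 0 0 0)² = 7/429, sgn -1
Racah Σ t=0..0: t=0:+1/967680 = 1/967680
⇒ 3j(6 5 3; 6 -4 -2)² = 3/91, sgn -1
4πI² = N·(3j₀)²·(3jₘ)² = 7/13
I = +1·√(0.538462/4π) = 0.20700098

0.207001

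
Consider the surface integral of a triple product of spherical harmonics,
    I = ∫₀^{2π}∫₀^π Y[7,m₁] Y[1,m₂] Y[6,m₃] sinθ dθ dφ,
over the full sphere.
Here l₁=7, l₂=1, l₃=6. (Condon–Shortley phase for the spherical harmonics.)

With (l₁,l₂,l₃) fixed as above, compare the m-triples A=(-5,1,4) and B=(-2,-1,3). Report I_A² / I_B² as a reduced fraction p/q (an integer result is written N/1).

l's match ⇒ only the (l;m) 3-j factors differ between A and B.
A: triangle coeff Δ(7,1,6) = 1/1365; Σ_t [2,2]: t=2:+1/14515200 = 1/14515200; (3j)²=22/455 [(7 1 6; -5 1 4)], sign=+1
B: triangle coeff Δ(7,1,6) = 1/1365; Σ_t [0,0]: t=0:+1/4354560 = 1/4354560; (3j)²=2/273 [(7 1 6; -2 -1 3)], sign=-1
I_A²/I_B² = (22/455)/(2/273) = 33/5

33/5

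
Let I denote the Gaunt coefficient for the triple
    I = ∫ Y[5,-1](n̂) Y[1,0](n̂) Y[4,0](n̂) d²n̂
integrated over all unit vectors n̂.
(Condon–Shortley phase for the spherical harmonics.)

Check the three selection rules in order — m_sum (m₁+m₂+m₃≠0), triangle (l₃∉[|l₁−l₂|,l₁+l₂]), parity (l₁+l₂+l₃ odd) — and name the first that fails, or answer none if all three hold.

Σmᵢ = -1  ✗
l₃∈[|l₁−l₂|,l₁+l₂]=[4,6], have l₃=4
Σlᵢ = 10 ⇒ even

m_sum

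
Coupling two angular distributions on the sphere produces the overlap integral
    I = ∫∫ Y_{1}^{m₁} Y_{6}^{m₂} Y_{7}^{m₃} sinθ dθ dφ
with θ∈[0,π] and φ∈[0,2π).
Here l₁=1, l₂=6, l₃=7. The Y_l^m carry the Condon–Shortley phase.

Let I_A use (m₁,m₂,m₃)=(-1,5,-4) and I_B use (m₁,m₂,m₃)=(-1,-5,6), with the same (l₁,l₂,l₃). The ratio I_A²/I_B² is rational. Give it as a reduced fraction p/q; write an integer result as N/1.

1/26

l's match ⇒ only the (l;m) 3-j factors differ between A and B.
A: triangle coeff Δ(1,6,7) = 1/1365; Σ_t [0,0]: t=0:+1/79833600 = 1/79833600; (3j)²=1/455 [(1 6 7; -1 5 -4)], sign=-1
B: triangle coeff Δ(1,6,7) = 1/1365; Σ_t [0,0]: t=0:+1/79833600 = 1/79833600; (3j)²=2/35 [(1 6 7; -1 -5 6)], sign=-1
I_A²/I_B² = (1/455)/(2/35) = 1/26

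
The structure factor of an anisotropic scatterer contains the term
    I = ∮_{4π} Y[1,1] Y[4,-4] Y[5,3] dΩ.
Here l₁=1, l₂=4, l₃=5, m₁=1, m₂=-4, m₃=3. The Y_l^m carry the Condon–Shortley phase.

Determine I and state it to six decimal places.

-0.049106

Rules hold: Σm=0, L=10 even, 3≤5≤5.
N = 3·9·11 = 297
Δ = 0!·2!·8!/11! = 1/495
Racah Σ t=0..0: t=0:+1/576 = 1/576
⇒ 3j(1 4 5; 0 0 0)² = 5/99, sgn -1
Racah Σ t=0..0: t=0:+1/80640 = 1/80640
⇒ 3j(1 4 5; 1 -4 3)² = 1/495, sgn +1
4πI² = N·(3j₀)²·(3jₘ)² = 1/33
I = -1·√(0.030303/4π) = -0.04910640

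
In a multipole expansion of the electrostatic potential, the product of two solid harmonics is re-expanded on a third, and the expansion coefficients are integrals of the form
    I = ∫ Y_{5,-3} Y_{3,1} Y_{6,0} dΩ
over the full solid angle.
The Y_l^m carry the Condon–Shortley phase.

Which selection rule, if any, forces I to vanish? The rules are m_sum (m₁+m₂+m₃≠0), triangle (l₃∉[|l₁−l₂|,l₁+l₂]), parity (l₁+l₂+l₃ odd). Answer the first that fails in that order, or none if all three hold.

m_sum

Σmᵢ = -2  ✗
l₃∈[|l₁−l₂|,l₁+l₂]=[2,8], have l₃=6
Σlᵢ = 14 ⇒ even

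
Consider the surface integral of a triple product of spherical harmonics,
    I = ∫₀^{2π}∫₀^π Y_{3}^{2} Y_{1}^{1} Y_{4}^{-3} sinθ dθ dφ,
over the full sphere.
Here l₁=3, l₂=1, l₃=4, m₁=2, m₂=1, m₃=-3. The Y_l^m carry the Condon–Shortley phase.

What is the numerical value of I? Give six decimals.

Checks pass: Σm=0; 8 even; l₃=4∈[2,4].
(2·3+1)(2·1+1)(2·4+1) = 189
Δ: 0! 6! 2! / 9! → 1/252
sum: t=0:+1/36 = 1/36
3j²(3 1 4; 0 0 0) = Δ·Π!·Σ² = 4/63  (sign +1)
sum: t=0:+1/240 = 1/240
3j²(3 1 4; 2 1 -3) = Δ·Π!·Σ² = 1/12  (sign -1)
combine: 4πI² = 189·4/63·1/12 = 1/1
take √, sign -1: I = -0.28209479

-0.282095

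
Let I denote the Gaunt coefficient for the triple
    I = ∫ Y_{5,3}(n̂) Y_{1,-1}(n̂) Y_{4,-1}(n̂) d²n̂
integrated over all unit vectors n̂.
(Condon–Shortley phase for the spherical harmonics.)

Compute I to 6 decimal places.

0.000000

Σmᵢ = 1 ≠ 0, so the φ-integral vanishes; I = 0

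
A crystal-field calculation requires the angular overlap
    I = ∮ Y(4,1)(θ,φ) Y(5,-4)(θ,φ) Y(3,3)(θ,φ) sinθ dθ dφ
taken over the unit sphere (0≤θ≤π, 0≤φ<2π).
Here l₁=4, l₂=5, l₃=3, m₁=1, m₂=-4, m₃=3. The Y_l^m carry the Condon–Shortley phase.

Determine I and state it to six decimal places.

Checks pass: Σm=0; 12 even; l₃=3∈[1,9].
(2·4+1)(2·5+1)(2·3+1) = 693
Δ: 6! 2! 4! / 13! → 1/180180
sum: t=2:+1/576 t=3:−1/144 t=4:+1/576 = -1/288
3j²(4 5 3; 0 0 0) = Δ·Π!·Σ² = 20/1001  (sign +1)
sum: t=1:−1/5760 = -1/5760
3j²(4 5 3; 1 -4 3) = Δ·Π!·Σ² = 9/286  (sign -1)
combine: 4πI² = 693·20/1001·9/286 = 810/1859
take √, sign -1: I = -0.18620781

-0.186208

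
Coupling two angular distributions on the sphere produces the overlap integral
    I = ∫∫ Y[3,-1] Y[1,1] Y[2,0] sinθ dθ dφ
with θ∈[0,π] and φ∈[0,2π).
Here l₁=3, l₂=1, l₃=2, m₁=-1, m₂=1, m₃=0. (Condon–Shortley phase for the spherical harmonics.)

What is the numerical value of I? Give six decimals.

Rules hold: Σm=0, L=6 even, 2≤2≤4.
N = 7·3·5 = 105
Δ = 2!·4!·0!/7! = 1/105
Racah Σ t=1..1: t=1:−1/4 = -1/4
⇒ 3j(3 1 2; 0 0 0)² = 3/35, sgn -1
Racah Σ t=2..2: t=2:+1/8 = 1/8
⇒ 3j(3 1 2; -1 1 0)² = 2/35, sgn +1
4πI² = N·(3j₀)²·(3jₘ)² = 18/35
I = -1·√(0.514286/4π) = -0.20230066

-0.202301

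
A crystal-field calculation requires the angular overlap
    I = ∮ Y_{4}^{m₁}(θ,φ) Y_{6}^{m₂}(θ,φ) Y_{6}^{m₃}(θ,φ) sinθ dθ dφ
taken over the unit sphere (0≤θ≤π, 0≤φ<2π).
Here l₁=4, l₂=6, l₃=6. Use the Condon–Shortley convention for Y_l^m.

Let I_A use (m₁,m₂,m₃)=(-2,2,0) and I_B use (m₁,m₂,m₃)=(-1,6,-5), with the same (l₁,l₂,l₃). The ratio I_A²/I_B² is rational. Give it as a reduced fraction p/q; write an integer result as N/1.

14/45

Shared (l₁,l₂,l₃)=(4,6,6): N and (l;000)² cancel in I_A²/I_B².
A: Δ = 4!·4!·8!/17! = 1/15315300; Racah Σ t=2..4: t=2:+1/138240 t=3:−1/25920 t=4:+1/55296 = -11/829440; ⇒ 3j(4 6 6; -2 2 0)² = 11/1326, sgn -1
B: Δ = 4!·4!·8!/17! = 1/15315300; Racah Σ t=4..4: t=4:+1/5806080 = 1/5806080; ⇒ 3j(4 6 6; -1 6 -5)² = 165/6188, sgn -1
I_A²/I_B² = (11/1326)/(165/6188) = 14/45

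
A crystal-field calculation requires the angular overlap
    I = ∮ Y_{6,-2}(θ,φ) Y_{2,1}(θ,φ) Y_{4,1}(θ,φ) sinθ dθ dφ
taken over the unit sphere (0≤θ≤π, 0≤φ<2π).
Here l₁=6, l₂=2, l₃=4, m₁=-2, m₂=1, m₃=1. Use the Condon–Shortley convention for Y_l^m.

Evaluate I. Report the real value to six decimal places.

0.238034

Checks pass: Σm=0; 12 even; l₃=4∈[4,8].
(2·6+1)(2·2+1)(2·4+1) = 585
Δ: 4! 8! 0! / 13! → 1/6435
sum: t=2:+1/2304 = 1/2304
3j²(6 2 4; 0 0 0) = Δ·Π!·Σ² = 5/143  (sign +1)
sum: t=3:−1/4320 = -1/4320
3j²(6 2 4; -2 1 1) = Δ·Π!·Σ² = 224/6435  (sign +1)
combine: 4πI² = 585·5/143·224/6435 = 1120/1573
take √, sign +1: I = 0.23803440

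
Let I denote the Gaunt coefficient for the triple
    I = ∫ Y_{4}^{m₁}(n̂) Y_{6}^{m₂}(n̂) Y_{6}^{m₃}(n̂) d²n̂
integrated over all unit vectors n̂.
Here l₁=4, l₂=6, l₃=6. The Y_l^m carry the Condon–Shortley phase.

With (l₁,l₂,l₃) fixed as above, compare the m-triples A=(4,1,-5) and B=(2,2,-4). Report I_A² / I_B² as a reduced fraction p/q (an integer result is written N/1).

1540/529

Shared (l₁,l₂,l₃)=(4,6,6): N and (l;000)² cancel in I_A²/I_B².
A: Δ = 4!·4!·8!/17! = 1/15315300; Racah Σ t=0..0: t=0:+1/2903040 = 1/2903040; ⇒ 3j(4 6 6; 4 1 -5)² = 5/663, sgn -1
B: Δ = 4!·4!·8!/17! = 1/15315300; Racah Σ t=0..2: t=0:+1/3870720 t=1:−1/181440 t=2:+1/138240 = 23/11612160; ⇒ 3j(4 6 6; 2 2 -4)² = 529/204204, sgn +1
I_A²/I_B² = (5/663)/(529/204204) = 1540/529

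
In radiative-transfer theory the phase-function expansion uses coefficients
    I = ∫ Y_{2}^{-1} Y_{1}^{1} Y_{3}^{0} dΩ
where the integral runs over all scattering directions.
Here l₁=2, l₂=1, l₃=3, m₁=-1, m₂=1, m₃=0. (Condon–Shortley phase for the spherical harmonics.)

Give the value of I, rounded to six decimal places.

0.143048

Rules hold: Σm=0, L=6 even, 1≤3≤3.
N = 5·3·7 = 105
Δ = 0!·4!·2!/7! = 1/105
Racah Σ t=0..0: t=0:+1/4 = 1/4
⇒ 3j(2 1 3; 0 0 0)² = 3/35, sgn -1
Racah Σ t=0..0: t=0:+1/12 = 1/12
⇒ 3j(2 1 3; -1 1 0)² = 1/35, sgn -1
4πI² = N·(3j₀)²·(3jₘ)² = 9/35
I = +1·√(0.257143/4π) = 0.14304817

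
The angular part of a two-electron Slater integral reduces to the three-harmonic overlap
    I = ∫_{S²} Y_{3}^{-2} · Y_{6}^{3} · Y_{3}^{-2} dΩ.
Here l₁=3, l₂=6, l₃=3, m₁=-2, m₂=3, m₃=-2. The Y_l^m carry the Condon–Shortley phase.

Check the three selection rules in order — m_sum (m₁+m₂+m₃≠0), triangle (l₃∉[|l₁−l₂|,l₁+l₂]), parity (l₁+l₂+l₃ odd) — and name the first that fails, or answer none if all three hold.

azimuthal sum: -2 + 3 − 2 = -1  ✗
3 ≤ 3 ≤ 9 (triangle on l)
L = 3 + 6 + 3 = 12 (even)

m_sum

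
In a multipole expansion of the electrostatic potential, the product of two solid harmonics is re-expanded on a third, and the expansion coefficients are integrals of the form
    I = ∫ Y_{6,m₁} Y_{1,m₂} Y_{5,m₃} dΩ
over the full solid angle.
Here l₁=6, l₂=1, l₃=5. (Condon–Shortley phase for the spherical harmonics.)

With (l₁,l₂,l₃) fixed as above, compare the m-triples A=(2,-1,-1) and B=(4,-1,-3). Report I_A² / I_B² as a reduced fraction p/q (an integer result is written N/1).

28/45

Same 6,1,5: normalisation and zero-m 3j drop out of the ratio.
A: Δ: 2! 10! 0! / 13! → 1/858; sum: t=0:+1/34560 = 1/34560; 3j²(6 1 5; 2 -1 -1) = Δ·Π!·Σ² = 14/429  (sign +1)
B: Δ: 2! 10! 0! / 13! → 1/858; sum: t=0:+1/161280 = 1/161280; 3j²(6 1 5; 4 -1 -3) = Δ·Π!·Σ² = 15/286  (sign +1)
I_A²/I_B² = (14/429)/(15/286) = 28/45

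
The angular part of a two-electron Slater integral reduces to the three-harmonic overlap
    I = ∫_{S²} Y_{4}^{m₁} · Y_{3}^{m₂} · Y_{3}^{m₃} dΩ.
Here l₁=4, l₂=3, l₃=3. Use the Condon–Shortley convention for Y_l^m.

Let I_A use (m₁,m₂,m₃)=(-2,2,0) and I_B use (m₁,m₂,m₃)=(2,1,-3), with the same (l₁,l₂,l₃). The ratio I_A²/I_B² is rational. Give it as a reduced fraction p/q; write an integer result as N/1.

1/18

Shared (l₁,l₂,l₃)=(4,3,3): N and (l;000)² cancel in I_A²/I_B².
A: Δ = 4!·4!·2!/11! = 1/34650; Racah Σ t=3..4: t=3:−1/72 t=4:+1/96 = -1/288; ⇒ 3j(4 3 3; -2 2 0)² = 1/462, sgn +1
B: Δ = 4!·4!·2!/11! = 1/34650; Racah Σ t=2..2: t=2:+1/192 = 1/192; ⇒ 3j(4 3 3; 2 1 -3)² = 3/77, sgn +1
I_A²/I_B² = (1/462)/(3/77) = 1/18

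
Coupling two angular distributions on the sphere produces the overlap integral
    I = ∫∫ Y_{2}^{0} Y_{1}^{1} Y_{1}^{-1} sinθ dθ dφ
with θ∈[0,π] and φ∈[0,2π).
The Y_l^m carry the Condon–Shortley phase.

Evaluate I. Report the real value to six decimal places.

0.126157

m-sum 0 ✓  L=4 even ✓  1≤1≤3 ✓
Π(2lᵢ+1) = 5×3×3 = 45
triangle coeff Δ(2,1,1) = 1/30
Σ_t [1,1]: t=1:−1/1 = -1/1
(3j)²=2/15 [(2 1 1; 0 0 0)], sign=+1
Σ_t [2,2]: t=2:+1/4 = 1/4
(3j)²=1/30 [(2 1 1; 0 1 -1)], sign=+1
⇒ 4πI² = 1/5
I = (+1)√(1/5/(4π)) = 0.12615663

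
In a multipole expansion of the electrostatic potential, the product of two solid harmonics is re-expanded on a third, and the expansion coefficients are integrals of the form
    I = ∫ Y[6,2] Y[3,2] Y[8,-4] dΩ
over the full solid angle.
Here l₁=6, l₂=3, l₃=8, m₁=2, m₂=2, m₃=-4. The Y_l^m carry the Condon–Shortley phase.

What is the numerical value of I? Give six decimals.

0.000000

l₁+l₂+l₃=17 is odd: 3j(l;000)=0 ⇒ I=0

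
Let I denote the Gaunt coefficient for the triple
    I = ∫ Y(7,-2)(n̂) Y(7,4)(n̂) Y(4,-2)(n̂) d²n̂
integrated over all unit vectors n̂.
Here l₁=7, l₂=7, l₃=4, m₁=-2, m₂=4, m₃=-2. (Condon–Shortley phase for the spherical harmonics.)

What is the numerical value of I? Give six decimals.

0.018344

m-sum 0 ✓  L=18 even ✓  0≤4≤14 ✓
Π(2lᵢ+1) = 15×15×9 = 2025
triangle coeff Δ(7,7,4) = 1/58198140
Σ_t [3,7]: t=3:−1/17418240 t=4:+1/622080 t=5:−1/230400 t=6:+1/622080 t=7:−1/17418240 = -1/806400
(3j)²=2268/230945 [(7 7 4; 0 0 0)], sign=-1
Σ_t [7,9]: t=7:−1/2903040 t=8:+1/2903040 t=9:−1/34836480 = -1/34836480
(3j)²=25/117572 [(7 7 4; -2 4 -2)], sign=-1
⇒ 4πI² = 820125/193947611
I = (+1)√(820125/193947611/(4π)) = 0.01834395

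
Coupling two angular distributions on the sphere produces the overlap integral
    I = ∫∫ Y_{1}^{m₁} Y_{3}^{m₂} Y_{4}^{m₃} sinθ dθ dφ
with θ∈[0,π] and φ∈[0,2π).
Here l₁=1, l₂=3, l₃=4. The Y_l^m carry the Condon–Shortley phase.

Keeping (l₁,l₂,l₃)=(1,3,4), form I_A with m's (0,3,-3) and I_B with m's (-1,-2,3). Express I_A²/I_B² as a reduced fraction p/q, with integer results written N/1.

1/3

Same 1,3,4: normalisation and zero-m 3j drop out of the ratio.
A: Δ: 0! 2! 6! / 9! → 1/252; sum: t=0:+1/720 = 1/720; 3j²(1 3 4; 0 3 -3) = Δ·Π!·Σ² = 1/36  (sign -1)
B: Δ: 0! 2! 6! / 9! → 1/252; sum: t=0:+1/240 = 1/240; 3j²(1 3 4; -1 -2 3) = Δ·Π!·Σ² = 1/12  (sign -1)
I_A²/I_B² = (1/36)/(1/12) = 1/3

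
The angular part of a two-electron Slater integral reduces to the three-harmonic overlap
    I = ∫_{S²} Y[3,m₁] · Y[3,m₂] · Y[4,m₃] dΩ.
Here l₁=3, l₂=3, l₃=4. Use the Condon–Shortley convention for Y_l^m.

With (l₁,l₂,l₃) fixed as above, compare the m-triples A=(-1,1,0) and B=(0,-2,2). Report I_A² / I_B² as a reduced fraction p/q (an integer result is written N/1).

Same 3,3,4: normalisation and zero-m 3j drop out of the ratio.
A: Δ: 2! 4! 4! / 11! → 1/34650; sum: t=0:+1/1152 t=1:−1/36 t=2:+1/32 = 5/1152; 3j²(3 3 4; -1 1 0) = Δ·Π!·Σ² = 1/1386  (sign +1)
B: Δ: 2! 4! 4! / 11! → 1/34650; sum: t=0:+1/72 t=1:−1/96 = 1/288; 3j²(3 3 4; 0 -2 2) = Δ·Π!·Σ² = 1/462  (sign +1)
I_A²/I_B² = (1/1386)/(1/462) = 1/3

1/3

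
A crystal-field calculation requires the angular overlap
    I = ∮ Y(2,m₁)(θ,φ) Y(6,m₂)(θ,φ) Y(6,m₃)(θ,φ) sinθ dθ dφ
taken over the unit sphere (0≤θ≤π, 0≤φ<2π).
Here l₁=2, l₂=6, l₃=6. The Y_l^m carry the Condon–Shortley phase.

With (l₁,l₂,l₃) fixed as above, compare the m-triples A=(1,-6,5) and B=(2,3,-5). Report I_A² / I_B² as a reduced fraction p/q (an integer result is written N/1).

11/5

Same 2,6,6: normalisation and zero-m 3j drop out of the ratio.
A: Δ: 2! 2! 10! / 15! → 1/90090; sum: t=0:+1/7257600 = 1/7257600; 3j²(2 6 6; 1 -6 5) = Δ·Π!·Σ² = 11/455  (sign -1)
B: Δ: 2! 2! 10! / 15! → 1/90090; sum: t=0:+1/1451520 = 1/1451520; 3j²(2 6 6; 2 3 -5) = Δ·Π!·Σ² = 1/91  (sign -1)
I_A²/I_B² = (11/455)/(1/91) = 11/5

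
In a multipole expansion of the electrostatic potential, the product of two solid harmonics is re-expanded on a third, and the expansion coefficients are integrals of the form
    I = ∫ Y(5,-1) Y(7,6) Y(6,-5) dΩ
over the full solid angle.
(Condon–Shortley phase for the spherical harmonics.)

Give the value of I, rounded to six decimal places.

-0.141904

Checks pass: Σm=0; 18 even; l₃=6∈[2,12].
(2·5+1)(2·7+1)(2·6+1) = 2145
Δ: 6! 4! 8! / 19! → 1/174594420
sum: t=1:−1/4147200 t=2:+1/207360 t=3:−1/82944 t=4:+1/207360 t=5:−1/4147200 = -1/345600
3j²(5 7 6; 0 0 0) = Δ·Π!·Σ² = 420/46189  (sign -1)
sum: t=5:−1/29030400 t=6:+1/87091200 = -1/43545600
3j²(5 7 6; -1 6 -5) = Δ·Π!·Σ² = 88/6783  (sign +1)
combine: 4πI² = 2145·420/46189·88/6783 = 26400/104329
take √, sign -1: I = -0.14190396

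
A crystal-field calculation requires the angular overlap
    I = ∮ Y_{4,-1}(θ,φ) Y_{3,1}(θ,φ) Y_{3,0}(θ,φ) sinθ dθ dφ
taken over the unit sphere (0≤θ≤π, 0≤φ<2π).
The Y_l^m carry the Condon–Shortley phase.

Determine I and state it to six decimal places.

-0.099323

Checks pass: Σm=0; 10 even; l₃=3∈[1,7].
(2·4+1)(2·3+1)(2·3+1) = 441
Δ: 4! 4! 2! / 11! → 1/34650
sum: t=1:−1/72 t=2:+1/16 t=3:−1/72 = 5/144
3j²(4 3 3; 0 0 0) = Δ·Π!·Σ² = 2/77  (sign -1)
sum: t=2:+1/48 t=3:−1/24 t=4:+1/288 = -5/288
3j²(4 3 3; -1 1 0) = Δ·Π!·Σ² = 5/462  (sign +1)
combine: 4πI² = 441·2/77·5/462 = 15/121
take √, sign -1: I = -0.09932258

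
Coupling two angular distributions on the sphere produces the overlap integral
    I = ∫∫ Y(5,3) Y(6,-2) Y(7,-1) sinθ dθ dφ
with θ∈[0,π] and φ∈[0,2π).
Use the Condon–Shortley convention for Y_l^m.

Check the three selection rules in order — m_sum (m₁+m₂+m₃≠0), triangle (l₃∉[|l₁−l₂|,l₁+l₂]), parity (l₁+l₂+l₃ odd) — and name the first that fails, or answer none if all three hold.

none

m₁+m₂+m₃ = 3 − 2 − 1 = 0  ✓
triangle: |5−6|=1 ≤ l₃=7 ≤ 5+6=11  ✓
parity: l₁+l₂+l₃ = 18 is even  ✓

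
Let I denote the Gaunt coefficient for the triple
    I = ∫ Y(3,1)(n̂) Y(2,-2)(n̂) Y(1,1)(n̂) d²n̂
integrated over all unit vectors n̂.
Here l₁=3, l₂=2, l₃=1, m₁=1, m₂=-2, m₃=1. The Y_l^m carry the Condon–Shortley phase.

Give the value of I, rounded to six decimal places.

Checks pass: Σm=0; 6 even; l₃=1∈[1,5].
(2·3+1)(2·2+1)(2·1+1) = 105
Δ: 4! 2! 0! / 7! → 1/105
sum: t=2:+1/4 = 1/4
3j²(3 2 1; 0 0 0) = Δ·Π!·Σ² = 3/35  (sign -1)
sum: t=0:+1/48 = 1/48
3j²(3 2 1; 1 -2 1) = Δ·Π!·Σ² = 1/105  (sign +1)
combine: 4πI² = 105·3/35·1/105 = 3/35
take √, sign -1: I = -0.08258890

-0.082589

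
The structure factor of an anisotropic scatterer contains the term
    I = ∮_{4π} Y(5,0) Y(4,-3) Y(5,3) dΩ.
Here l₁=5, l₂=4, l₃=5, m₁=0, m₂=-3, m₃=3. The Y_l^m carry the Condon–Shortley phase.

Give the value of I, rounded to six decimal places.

0.130198

Checks pass: Σm=0; 14 even; l₃=5∈[1,9].
(2·5+1)(2·4+1)(2·5+1) = 1089
Δ: 4! 6! 4! / 15! → 1/3153150
sum: t=0:+1/69120 t=1:−1/1728 t=2:+1/576 t=3:−1/1728 t=4:+1/69120 = 7/11520
3j²(5 4 5; 0 0 0) = Δ·Π!·Σ² = 2/143  (sign -1)
sum: t=0:+1/17280 t=1:−1/6912 = -1/11520
3j²(5 4 5; 0 -3 3) = Δ·Π!·Σ² = 2/143  (sign -1)
combine: 4πI² = 1089·2/143·2/143 = 36/169
take √, sign +1: I = 0.13019760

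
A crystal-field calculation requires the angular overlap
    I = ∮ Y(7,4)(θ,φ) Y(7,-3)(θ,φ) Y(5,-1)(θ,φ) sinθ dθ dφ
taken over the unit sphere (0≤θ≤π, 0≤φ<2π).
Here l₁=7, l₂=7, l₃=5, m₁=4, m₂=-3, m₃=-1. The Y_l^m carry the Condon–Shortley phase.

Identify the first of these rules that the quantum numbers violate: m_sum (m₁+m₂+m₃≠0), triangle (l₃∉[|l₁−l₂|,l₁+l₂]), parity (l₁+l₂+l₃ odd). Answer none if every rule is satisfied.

parity

azimuthal sum: 4 − 3 − 1 = 0  ✓
0 ≤ 5 ≤ 14 (triangle on l)  ✓
L = 7 + 7 + 5 = 19 (odd)  ✗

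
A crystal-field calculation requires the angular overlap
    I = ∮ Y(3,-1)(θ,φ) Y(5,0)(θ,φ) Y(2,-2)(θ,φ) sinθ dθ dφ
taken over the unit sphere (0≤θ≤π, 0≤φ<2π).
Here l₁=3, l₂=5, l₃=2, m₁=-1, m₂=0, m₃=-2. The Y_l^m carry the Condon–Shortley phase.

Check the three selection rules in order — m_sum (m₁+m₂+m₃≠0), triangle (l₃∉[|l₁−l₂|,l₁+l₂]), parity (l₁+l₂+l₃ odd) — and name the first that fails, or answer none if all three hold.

m₁+m₂+m₃ = -1 + 0 − 2 = -3  ✗
triangle: |3−5|=2 ≤ l₃=2 ≤ 3+5=8
parity: l₁+l₂+l₃ = 10 is even

m_sum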